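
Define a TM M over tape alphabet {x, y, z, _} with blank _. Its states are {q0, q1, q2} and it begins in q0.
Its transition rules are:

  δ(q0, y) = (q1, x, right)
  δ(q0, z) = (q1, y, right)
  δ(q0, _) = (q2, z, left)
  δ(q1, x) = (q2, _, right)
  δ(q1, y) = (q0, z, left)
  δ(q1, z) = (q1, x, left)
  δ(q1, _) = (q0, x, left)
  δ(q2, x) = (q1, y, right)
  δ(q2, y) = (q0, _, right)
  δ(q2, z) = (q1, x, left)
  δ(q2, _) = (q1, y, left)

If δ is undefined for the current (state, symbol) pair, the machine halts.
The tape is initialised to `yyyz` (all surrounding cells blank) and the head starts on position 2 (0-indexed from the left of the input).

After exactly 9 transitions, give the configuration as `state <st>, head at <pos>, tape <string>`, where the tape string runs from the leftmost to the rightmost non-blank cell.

state q0, head at 3, tape yy_xxy

q0 | yy[y]z__   read y → write x, move right, go to q1
q1 | yyx[z]__   read z → write x, move left, go to q1
q1 | yy[x]x__   read x → write _, move right, go to q2
q2 | yy_[x]__   read x → write y, move right, go to q1
q1 | yy_y[_]_   read _ → write x, move left, go to q0
q0 | yy_[y]x_   read y → write x, move right, go to q1
q1 | yy_x[x]_   read x → write _, move right, go to q2
q2 | yy_x_[_]   read _ → write y, move left, go to q1
q1 | yy_x[_]y   read _ → write x, move left, go to q0
q0 | yy_[x]xy
After 9 steps: state q0, head at 3, tape yy_xxy.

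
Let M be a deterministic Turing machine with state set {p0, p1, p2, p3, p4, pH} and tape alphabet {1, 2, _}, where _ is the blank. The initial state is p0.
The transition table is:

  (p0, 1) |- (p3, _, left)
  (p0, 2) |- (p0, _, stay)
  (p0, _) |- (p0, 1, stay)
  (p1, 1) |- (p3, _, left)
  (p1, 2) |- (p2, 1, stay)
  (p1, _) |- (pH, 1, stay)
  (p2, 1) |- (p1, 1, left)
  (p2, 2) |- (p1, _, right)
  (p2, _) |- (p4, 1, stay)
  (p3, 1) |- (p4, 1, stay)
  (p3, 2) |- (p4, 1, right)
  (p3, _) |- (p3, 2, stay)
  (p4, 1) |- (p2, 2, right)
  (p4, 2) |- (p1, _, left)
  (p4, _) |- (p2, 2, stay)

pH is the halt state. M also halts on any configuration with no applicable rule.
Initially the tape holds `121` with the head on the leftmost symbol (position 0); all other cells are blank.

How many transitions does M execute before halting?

p0 | _[1]21   read 1 → write _, move left, go to p3
p3 | [_]_21   read _ → write 2, move stay, go to p3
p3 | [2]_21   read 2 → write 1, move right, go to p4
p4 | 1[_]21   read _ → write 2, move stay, go to p2
p2 | 1[2]21   read 2 → write _, move right, go to p1
p1 | 1_[2]1   read 2 → write 1, move stay, go to p2
p2 | 1_[1]1   read 1 → write 1, move left, go to p1
p1 | 1[_]11   read _ → write 1, move stay, go to pH
pH | 1[1]11
M halts after 8 transitions.

8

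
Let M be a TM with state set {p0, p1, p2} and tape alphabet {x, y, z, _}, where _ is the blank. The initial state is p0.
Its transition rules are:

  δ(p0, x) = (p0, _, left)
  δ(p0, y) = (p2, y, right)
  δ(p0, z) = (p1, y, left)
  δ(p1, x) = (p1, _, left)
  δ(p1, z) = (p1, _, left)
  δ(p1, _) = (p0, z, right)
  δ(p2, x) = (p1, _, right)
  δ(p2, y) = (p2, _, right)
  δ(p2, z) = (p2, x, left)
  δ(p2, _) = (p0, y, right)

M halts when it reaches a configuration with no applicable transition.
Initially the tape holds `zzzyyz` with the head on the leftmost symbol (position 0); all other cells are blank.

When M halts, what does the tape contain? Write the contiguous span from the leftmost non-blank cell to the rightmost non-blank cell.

z_z_yyz

p0 | _[z]zzyyz   read z → write y, move left, go to p1
p1 | [_]yzzyyz   read _ → write z, move right, go to p0
p0 | z[y]zzyyz   read y → write y, move right, go to p2
p2 | zy[z]zyyz   read z → write x, move left, go to p2
p2 | z[y]xzyyz   read y → write _, move right, go to p2
p2 | z_[x]zyyz   read x → write _, move right, go to p1
p1 | z__[z]yyz   read z → write _, move left, go to p1
p1 | z_[_]_yyz   read _ → write z, move right, go to p0
p0 | z_z[_]yyz
The non-blank tape span at halt is z_z_yyz.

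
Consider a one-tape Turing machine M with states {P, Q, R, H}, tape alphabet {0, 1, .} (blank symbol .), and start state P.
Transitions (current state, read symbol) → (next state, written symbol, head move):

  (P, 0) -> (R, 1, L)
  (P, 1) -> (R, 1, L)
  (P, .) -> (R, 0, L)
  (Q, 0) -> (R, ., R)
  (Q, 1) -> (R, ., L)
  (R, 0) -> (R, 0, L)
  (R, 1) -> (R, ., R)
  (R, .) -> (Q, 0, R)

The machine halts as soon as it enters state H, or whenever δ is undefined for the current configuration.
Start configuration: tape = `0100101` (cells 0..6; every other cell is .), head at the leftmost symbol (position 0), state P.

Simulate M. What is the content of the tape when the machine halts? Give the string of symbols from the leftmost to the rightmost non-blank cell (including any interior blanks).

state=P head=0 tape=..[0]100101..   (P,0)→(R,1,L)
state=R head=-1 tape=.[.]1100101..   (R,.)→(Q,0,R)
state=Q head=0 tape=.0[1]100101..   (Q,1)→(R,.,L)
state=R head=-1 tape=.[0].100101..   (R,0)→(R,0,L)
state=R head=-2 tape=[.]0.100101..   (R,.)→(Q,0,R)
state=Q head=-1 tape=0[0].100101..   (Q,0)→(R,.,R)
state=R head=0 tape=0.[.]100101..   (R,.)→(Q,0,R)
state=Q head=1 tape=0.0[1]00101..   (Q,1)→(R,.,L)
state=R head=0 tape=0.[0].00101..   (R,0)→(R,0,L)
state=R head=-1 tape=0[.]0.00101..   (R,.)→(Q,0,R)
state=Q head=0 tape=00[0].00101..   (Q,0)→(R,.,R)
state=R head=1 tape=00.[.]00101..   (R,.)→(Q,0,R)
state=Q head=2 tape=00.0[0]0101..   (Q,0)→(R,.,R)
state=R head=3 tape=00.0.[0]101..   (R,0)→(R,0,L)
state=R head=2 tape=00.0[.]0101..   (R,.)→(Q,0,R)
state=Q head=3 tape=00.00[0]101..   (Q,0)→(R,.,R)
state=R head=4 tape=00.00.[1]01..   (R,1)→(R,.,R)
state=R head=5 tape=00.00..[0]1..   (R,0)→(R,0,L)
state=R head=4 tape=00.00.[.]01..   (R,.)→(Q,0,R)
state=Q head=5 tape=00.00.0[0]1..   (Q,0)→(R,.,R)
state=R head=6 tape=00.00.0.[1]..   (R,1)→(R,.,R)
state=R head=7 tape=00.00.0..[.].   (R,.)→(Q,0,R)
state=Q head=8 tape=00.00.0..0[.]
The non-blank tape span at halt is 00.00.0..0.

00.00.0..0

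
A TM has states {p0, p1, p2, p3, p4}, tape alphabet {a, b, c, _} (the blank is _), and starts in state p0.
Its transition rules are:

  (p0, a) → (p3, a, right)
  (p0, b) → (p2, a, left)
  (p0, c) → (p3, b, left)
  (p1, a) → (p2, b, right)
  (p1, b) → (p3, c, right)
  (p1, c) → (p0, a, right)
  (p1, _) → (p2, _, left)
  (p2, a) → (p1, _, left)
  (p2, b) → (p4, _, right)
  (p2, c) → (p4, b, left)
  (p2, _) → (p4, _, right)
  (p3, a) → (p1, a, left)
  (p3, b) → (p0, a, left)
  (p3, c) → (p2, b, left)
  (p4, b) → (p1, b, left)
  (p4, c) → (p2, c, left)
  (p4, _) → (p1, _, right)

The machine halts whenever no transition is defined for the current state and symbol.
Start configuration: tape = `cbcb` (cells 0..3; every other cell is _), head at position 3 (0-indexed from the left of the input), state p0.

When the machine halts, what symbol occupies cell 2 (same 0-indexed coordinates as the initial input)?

_

p0 | __cbc[b]   read b → write a, move left, go to p2
p2 | __cb[c]a   read c → write b, move left, go to p4
p4 | __c[b]ba   read b → write b, move left, go to p1
p1 | __[c]bba   read c → write a, move right, go to p0
p0 | __a[b]ba   read b → write a, move left, go to p2
p2 | __[a]aba   read a → write _, move left, go to p1
p1 | _[_]_aba   read _ → write _, move left, go to p2
p2 | [_]__aba   read _ → write _, move right, go to p4
p4 | _[_]_aba   read _ → write _, move right, go to p1
p1 | __[_]aba   read _ → write _, move left, go to p2
p2 | _[_]_aba   read _ → write _, move right, go to p4
p4 | __[_]aba   read _ → write _, move right, go to p1
p1 | ___[a]ba   read a → write b, move right, go to p2
p2 | ___b[b]a   read b → write _, move right, go to p4
p4 | ___b_[a]
Cell 2 holds _ when M halts.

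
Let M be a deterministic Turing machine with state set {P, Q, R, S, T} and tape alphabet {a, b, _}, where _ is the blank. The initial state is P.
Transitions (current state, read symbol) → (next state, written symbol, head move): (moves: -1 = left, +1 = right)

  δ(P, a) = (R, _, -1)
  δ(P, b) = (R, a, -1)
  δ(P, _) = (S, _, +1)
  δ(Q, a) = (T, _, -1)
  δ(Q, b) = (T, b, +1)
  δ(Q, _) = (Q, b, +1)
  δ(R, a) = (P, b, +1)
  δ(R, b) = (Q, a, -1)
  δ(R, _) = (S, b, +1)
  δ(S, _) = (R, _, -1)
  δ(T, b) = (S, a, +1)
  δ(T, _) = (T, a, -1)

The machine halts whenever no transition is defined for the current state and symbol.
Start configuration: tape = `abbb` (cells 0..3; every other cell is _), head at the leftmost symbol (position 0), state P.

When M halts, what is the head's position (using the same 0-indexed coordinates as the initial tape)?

state=P head=0 tape=__[a]bbb   (P,a)→(R,_,-1)
state=R head=-1 tape=_[_]_bbb   (R,_)→(S,b,+1)
state=S head=0 tape=_b[_]bbb   (S,_)→(R,_,-1)
state=R head=-1 tape=_[b]_bbb   (R,b)→(Q,a,-1)
state=Q head=-2 tape=[_]a_bbb   (Q,_)→(Q,b,+1)
state=Q head=-1 tape=b[a]_bbb   (Q,a)→(T,_,-1)
state=T head=-2 tape=[b]__bbb   (T,b)→(S,a,+1)
state=S head=-1 tape=a[_]_bbb   (S,_)→(R,_,-1)
state=R head=-2 tape=[a]__bbb   (R,a)→(P,b,+1)
state=P head=-1 tape=b[_]_bbb   (P,_)→(S,_,+1)
state=S head=0 tape=b_[_]bbb   (S,_)→(R,_,-1)
state=R head=-1 tape=b[_]_bbb   (R,_)→(S,b,+1)
state=S head=0 tape=bb[_]bbb   (S,_)→(R,_,-1)
state=R head=-1 tape=b[b]_bbb   (R,b)→(Q,a,-1)
state=Q head=-2 tape=[b]a_bbb   (Q,b)→(T,b,+1)
state=T head=-1 tape=b[a]_bbb
At halt the head is at cell -1.

-1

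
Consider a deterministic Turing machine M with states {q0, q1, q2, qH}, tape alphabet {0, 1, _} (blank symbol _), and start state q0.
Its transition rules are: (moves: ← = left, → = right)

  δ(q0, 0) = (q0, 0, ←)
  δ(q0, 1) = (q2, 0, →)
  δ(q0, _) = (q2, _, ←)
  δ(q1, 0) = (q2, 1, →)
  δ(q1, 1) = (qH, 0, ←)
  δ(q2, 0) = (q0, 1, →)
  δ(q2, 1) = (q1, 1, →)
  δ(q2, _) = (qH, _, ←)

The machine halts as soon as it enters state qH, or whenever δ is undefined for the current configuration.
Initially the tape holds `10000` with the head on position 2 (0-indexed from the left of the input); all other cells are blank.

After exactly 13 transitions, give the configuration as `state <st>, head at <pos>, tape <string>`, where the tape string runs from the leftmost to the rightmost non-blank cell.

state q0, head at 5, tape 00001

q0 | 10[0]00_   read 0 → write 0, move ←, go to q0
q0 | 1[0]000_   read 0 → write 0, move ←, go to q0
q0 | [1]0000_   read 1 → write 0, move →, go to q2
q2 | 0[0]000_   read 0 → write 1, move →, go to q0
q0 | 01[0]00_   read 0 → write 0, move ←, go to q0
q0 | 0[1]000_   read 1 → write 0, move →, go to q2
q2 | 00[0]00_   read 0 → write 1, move →, go to q0
q0 | 001[0]0_   read 0 → write 0, move ←, go to q0
q0 | 00[1]00_   read 1 → write 0, move →, go to q2
q2 | 000[0]0_   read 0 → write 1, move →, go to q0
q0 | 0001[0]_   read 0 → write 0, move ←, go to q0
q0 | 000[1]0_   read 1 → write 0, move →, go to q2
q2 | 0000[0]_   read 0 → write 1, move →, go to q0
q0 | 00001[_]
After 13 steps: state q0, head at 5, tape 00001.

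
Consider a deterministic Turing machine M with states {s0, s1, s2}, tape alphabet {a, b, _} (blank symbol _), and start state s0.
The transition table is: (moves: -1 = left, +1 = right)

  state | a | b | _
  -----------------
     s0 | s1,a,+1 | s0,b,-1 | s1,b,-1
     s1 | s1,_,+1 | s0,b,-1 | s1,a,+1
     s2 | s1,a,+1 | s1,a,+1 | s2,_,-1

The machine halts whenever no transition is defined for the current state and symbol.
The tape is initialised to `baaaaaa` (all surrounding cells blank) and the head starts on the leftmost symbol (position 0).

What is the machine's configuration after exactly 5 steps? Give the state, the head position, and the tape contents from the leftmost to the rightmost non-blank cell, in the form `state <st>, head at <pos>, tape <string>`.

state=s0 head=0 tape=__[b]aaaaaa   (s0,b)→(s0,b,-1)
state=s0 head=-1 tape=_[_]baaaaaa   (s0,_)→(s1,b,-1)
state=s1 head=-2 tape=[_]bbaaaaaa   (s1,_)→(s1,a,+1)
state=s1 head=-1 tape=a[b]baaaaaa   (s1,b)→(s0,b,-1)
state=s0 head=-2 tape=[a]bbaaaaaa   (s0,a)→(s1,a,+1)
state=s1 head=-1 tape=a[b]baaaaaa
After 5 steps: state s1, head at -1, tape abbaaaaaa.

state s1, head at -1, tape abbaaaaaa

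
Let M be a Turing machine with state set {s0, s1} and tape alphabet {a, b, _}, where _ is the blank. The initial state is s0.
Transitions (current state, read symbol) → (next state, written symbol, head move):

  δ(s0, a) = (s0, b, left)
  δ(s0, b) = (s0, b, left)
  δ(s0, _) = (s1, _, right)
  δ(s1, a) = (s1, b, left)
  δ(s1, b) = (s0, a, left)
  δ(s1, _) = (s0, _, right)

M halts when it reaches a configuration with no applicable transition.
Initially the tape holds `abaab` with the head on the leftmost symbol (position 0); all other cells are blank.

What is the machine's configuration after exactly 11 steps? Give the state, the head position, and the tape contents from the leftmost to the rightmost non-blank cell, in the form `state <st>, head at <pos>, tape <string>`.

state=s0 head=0 tape=_[a]baab   (s0,a)→(s0,b,left)
state=s0 head=-1 tape=[_]bbaab   (s0,_)→(s1,_,right)
state=s1 head=0 tape=_[b]baab   (s1,b)→(s0,a,left)
state=s0 head=-1 tape=[_]abaab   (s0,_)→(s1,_,right)
state=s1 head=0 tape=_[a]baab   (s1,a)→(s1,b,left)
state=s1 head=-1 tape=[_]bbaab   (s1,_)→(s0,_,right)
state=s0 head=0 tape=_[b]baab   (s0,b)→(s0,b,left)
state=s0 head=-1 tape=[_]bbaab   (s0,_)→(s1,_,right)
state=s1 head=0 tape=_[b]baab   (s1,b)→(s0,a,left)
state=s0 head=-1 tape=[_]abaab   (s0,_)→(s1,_,right)
state=s1 head=0 tape=_[a]baab   (s1,a)→(s1,b,left)
state=s1 head=-1 tape=[_]bbaab
After 11 steps: state s1, head at -1, tape bbaab.

state s1, head at -1, tape bbaab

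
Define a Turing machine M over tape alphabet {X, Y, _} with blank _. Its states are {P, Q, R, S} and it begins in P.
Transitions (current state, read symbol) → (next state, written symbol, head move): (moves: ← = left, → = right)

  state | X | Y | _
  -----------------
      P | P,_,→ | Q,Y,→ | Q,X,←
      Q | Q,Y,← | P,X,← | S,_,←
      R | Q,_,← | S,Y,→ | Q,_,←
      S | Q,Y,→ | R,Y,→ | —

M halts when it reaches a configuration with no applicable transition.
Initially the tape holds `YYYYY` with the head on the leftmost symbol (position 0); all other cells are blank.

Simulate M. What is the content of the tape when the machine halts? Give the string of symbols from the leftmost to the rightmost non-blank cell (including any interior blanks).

state=P head=0 tape=___[Y]YYYY   (P,Y)→(Q,Y,→)
state=Q head=1 tape=___Y[Y]YYY   (Q,Y)→(P,X,←)
state=P head=0 tape=___[Y]XYYY   (P,Y)→(Q,Y,→)
state=Q head=1 tape=___Y[X]YYY   (Q,X)→(Q,Y,←)
state=Q head=0 tape=___[Y]YYYY   (Q,Y)→(P,X,←)
state=P head=-1 tape=__[_]XYYYY   (P,_)→(Q,X,←)
state=Q head=-2 tape=_[_]XXYYYY   (Q,_)→(S,_,←)
state=S head=-3 tape=[_]_XXYYYY
The non-blank tape span at halt is XXYYYY.

XXYYYY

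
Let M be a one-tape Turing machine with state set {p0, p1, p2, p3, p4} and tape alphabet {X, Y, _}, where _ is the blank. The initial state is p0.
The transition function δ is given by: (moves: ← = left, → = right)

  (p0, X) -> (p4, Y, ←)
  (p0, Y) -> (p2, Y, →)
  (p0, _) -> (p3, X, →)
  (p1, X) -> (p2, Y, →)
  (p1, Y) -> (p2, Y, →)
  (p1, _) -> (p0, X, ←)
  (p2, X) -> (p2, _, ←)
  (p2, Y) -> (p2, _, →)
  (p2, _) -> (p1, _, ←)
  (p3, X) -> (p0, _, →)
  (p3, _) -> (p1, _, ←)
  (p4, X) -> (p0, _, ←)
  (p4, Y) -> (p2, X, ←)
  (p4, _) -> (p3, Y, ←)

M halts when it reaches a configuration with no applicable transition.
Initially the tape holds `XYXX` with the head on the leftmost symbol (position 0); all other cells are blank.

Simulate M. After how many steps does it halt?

state=p0 head=0 tape=____[X]YXX   (p0,X)→(p4,Y,←)
state=p4 head=-1 tape=___[_]YYXX   (p4,_)→(p3,Y,←)
state=p3 head=-2 tape=__[_]YYYXX   (p3,_)→(p1,_,←)
state=p1 head=-3 tape=_[_]_YYYXX   (p1,_)→(p0,X,←)
state=p0 head=-4 tape=[_]X_YYYXX   (p0,_)→(p3,X,→)
state=p3 head=-3 tape=X[X]_YYYXX   (p3,X)→(p0,_,→)
state=p0 head=-2 tape=X_[_]YYYXX   (p0,_)→(p3,X,→)
state=p3 head=-1 tape=X_X[Y]YYXX
M halts after 7 transitions.

7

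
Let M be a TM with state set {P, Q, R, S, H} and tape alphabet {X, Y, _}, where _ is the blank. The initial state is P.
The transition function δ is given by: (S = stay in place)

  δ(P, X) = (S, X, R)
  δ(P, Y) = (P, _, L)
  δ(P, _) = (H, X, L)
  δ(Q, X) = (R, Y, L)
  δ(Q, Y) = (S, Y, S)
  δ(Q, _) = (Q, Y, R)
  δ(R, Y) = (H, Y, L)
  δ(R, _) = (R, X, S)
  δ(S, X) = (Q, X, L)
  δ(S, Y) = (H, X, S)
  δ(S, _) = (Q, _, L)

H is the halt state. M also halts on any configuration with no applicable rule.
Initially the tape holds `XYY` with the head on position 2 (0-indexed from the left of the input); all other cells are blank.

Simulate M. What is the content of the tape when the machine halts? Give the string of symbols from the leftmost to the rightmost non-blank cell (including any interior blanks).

P | _XY[Y]   read Y → write _, move L, go to P
P | _X[Y]_   read Y → write _, move L, go to P
P | _[X]__   read X → write X, move R, go to S
S | _X[_]_   read _ → write _, move L, go to Q
Q | _[X]__   read X → write Y, move L, go to R
R | [_]Y__   read _ → write X, move S, go to R
R | [X]Y__
The non-blank tape span at halt is XY.

XY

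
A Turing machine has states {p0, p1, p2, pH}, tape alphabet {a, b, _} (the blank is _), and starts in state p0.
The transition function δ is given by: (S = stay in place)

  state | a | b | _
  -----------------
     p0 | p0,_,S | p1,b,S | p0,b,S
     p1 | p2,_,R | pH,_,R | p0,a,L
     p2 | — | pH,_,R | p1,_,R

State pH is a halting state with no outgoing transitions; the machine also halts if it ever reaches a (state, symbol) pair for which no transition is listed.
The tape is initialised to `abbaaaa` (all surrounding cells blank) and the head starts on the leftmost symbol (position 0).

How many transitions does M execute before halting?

4

state=p0 head=0 tape=[a]bbaaaa   (p0,a)→(p0,_,S)
state=p0 head=0 tape=[_]bbaaaa   (p0,_)→(p0,b,S)
state=p0 head=0 tape=[b]bbaaaa   (p0,b)→(p1,b,S)
state=p1 head=0 tape=[b]bbaaaa   (p1,b)→(pH,_,R)
state=pH head=1 tape=_[b]baaaa
M halts after 4 transitions.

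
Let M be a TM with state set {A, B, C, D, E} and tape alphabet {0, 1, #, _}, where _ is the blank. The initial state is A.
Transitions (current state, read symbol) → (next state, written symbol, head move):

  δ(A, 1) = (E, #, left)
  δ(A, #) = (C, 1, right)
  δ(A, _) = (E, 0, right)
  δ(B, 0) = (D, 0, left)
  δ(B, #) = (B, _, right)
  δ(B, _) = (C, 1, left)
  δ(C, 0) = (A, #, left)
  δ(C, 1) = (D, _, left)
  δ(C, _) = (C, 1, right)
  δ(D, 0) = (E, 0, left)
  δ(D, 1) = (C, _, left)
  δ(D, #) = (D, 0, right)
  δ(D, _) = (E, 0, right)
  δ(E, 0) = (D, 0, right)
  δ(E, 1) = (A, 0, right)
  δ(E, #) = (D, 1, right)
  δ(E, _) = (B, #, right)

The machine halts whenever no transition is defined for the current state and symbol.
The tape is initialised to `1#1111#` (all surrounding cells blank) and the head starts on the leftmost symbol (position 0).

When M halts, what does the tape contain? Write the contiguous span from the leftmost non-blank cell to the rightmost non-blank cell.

#__1111#

A | _[1]#1111#   read 1 → write #, move left, go to E
E | [_]##1111#   read _ → write #, move right, go to B
B | #[#]#1111#   read # → write _, move right, go to B
B | #_[#]1111#   read # → write _, move right, go to B
B | #__[1]111#
The non-blank tape span at halt is #__1111#.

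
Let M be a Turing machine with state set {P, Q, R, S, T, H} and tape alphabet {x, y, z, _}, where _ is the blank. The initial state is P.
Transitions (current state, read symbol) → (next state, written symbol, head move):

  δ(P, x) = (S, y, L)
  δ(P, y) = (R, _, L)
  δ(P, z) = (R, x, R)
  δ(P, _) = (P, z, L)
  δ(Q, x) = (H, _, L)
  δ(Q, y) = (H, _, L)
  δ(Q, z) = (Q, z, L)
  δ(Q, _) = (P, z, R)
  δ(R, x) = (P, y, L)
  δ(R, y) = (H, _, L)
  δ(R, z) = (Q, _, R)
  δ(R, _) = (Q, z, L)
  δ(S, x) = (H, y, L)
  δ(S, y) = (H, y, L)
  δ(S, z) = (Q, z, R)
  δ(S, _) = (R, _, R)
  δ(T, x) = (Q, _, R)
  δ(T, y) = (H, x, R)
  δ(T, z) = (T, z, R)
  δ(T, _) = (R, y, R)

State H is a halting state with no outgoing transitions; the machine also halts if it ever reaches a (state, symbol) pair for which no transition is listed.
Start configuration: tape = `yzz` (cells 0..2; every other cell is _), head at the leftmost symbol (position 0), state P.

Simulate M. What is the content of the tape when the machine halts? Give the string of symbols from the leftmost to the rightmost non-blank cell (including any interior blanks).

z_zzz

P | __[y]zz   read y → write _, move L, go to R
R | _[_]_zz   read _ → write z, move L, go to Q
Q | [_]z_zz   read _ → write z, move R, go to P
P | z[z]_zz   read z → write x, move R, go to R
R | zx[_]zz   read _ → write z, move L, go to Q
Q | z[x]zzz   read x → write _, move L, go to H
H | [z]_zzz
The non-blank tape span at halt is z_zzz.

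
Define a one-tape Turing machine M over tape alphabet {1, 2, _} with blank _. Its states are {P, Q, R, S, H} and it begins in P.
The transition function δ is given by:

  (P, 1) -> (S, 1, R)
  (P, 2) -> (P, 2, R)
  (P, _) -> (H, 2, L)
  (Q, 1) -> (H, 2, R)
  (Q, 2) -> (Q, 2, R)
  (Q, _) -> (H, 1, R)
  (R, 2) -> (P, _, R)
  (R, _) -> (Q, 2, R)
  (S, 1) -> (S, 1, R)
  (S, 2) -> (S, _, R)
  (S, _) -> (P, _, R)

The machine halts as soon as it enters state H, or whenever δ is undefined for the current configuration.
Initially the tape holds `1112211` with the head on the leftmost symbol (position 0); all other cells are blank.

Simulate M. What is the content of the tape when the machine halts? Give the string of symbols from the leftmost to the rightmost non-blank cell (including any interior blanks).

P | [1]112211__   read 1 → write 1, move R, go to S
S | 1[1]12211__   read 1 → write 1, move R, go to S
S | 11[1]2211__   read 1 → write 1, move R, go to S
S | 111[2]211__   read 2 → write _, move R, go to S
S | 111_[2]11__   read 2 → write _, move R, go to S
S | 111__[1]1__   read 1 → write 1, move R, go to S
S | 111__1[1]__   read 1 → write 1, move R, go to S
S | 111__11[_]_   read _ → write _, move R, go to P
P | 111__11_[_]   read _ → write 2, move L, go to H
H | 111__11[_]2
The non-blank tape span at halt is 111__11_2.

111__11_2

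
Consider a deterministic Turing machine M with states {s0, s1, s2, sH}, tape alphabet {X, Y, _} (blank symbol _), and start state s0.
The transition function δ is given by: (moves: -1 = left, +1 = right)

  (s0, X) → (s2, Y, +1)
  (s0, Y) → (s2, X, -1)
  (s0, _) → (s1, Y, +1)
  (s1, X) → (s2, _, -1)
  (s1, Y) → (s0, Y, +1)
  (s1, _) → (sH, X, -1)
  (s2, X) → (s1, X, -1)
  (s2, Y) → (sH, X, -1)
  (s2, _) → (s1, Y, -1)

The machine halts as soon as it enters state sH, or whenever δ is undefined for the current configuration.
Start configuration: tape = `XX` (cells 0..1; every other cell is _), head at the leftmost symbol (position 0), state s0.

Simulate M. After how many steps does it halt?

state=s0 head=0 tape=[X]X_   (s0,X)→(s2,Y,+1)
state=s2 head=1 tape=Y[X]_   (s2,X)→(s1,X,-1)
state=s1 head=0 tape=[Y]X_   (s1,Y)→(s0,Y,+1)
state=s0 head=1 tape=Y[X]_   (s0,X)→(s2,Y,+1)
state=s2 head=2 tape=YY[_]   (s2,_)→(s1,Y,-1)
state=s1 head=1 tape=Y[Y]Y   (s1,Y)→(s0,Y,+1)
state=s0 head=2 tape=YY[Y]   (s0,Y)→(s2,X,-1)
state=s2 head=1 tape=Y[Y]X   (s2,Y)→(sH,X,-1)
state=sH head=0 tape=[Y]XX
M halts after 8 transitions.

8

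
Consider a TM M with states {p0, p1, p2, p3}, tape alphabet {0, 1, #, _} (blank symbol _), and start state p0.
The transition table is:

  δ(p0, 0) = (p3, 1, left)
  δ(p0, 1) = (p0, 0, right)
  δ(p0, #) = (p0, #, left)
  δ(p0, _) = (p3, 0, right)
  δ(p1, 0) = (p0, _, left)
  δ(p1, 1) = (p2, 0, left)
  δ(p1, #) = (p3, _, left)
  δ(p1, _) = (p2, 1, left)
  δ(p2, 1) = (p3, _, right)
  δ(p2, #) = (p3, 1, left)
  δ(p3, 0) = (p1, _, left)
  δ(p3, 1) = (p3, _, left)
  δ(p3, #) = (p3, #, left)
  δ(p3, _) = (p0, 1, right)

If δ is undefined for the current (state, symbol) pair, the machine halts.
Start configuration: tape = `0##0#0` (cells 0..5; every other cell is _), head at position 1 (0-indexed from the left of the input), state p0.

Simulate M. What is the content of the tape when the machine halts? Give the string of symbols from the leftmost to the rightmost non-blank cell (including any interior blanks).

p0 | ___0[#]#0#0   read # → write #, move left, go to p0
p0 | ___[0]##0#0   read 0 → write 1, move left, go to p3
p3 | __[_]1##0#0   read _ → write 1, move right, go to p0
p0 | __1[1]##0#0   read 1 → write 0, move right, go to p0
p0 | __10[#]#0#0   read # → write #, move left, go to p0
p0 | __1[0]##0#0   read 0 → write 1, move left, go to p3
p3 | __[1]1##0#0   read 1 → write _, move left, go to p3
p3 | _[_]_1##0#0   read _ → write 1, move right, go to p0
p0 | _1[_]1##0#0   read _ → write 0, move right, go to p3
p3 | _10[1]##0#0   read 1 → write _, move left, go to p3
p3 | _1[0]_##0#0   read 0 → write _, move left, go to p1
p1 | _[1]__##0#0   read 1 → write 0, move left, go to p2
p2 | [_]0__##0#0
The non-blank tape span at halt is 0__##0#0.

0__##0#0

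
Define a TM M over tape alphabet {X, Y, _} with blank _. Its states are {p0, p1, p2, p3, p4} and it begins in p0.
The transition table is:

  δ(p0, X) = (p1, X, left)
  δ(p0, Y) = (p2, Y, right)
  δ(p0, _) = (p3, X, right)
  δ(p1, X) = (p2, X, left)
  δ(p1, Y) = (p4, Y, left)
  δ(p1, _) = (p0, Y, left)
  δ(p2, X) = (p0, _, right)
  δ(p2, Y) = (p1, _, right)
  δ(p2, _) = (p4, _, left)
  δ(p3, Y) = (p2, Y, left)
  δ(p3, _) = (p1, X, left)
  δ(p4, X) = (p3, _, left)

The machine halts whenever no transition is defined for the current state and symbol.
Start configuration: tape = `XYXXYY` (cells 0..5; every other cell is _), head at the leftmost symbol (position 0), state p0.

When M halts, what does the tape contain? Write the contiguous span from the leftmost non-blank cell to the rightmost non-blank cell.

Y_Y_XYY

state=p0 head=0 tape=__[X]YXXYY   (p0,X)→(p1,X,left)
state=p1 head=-1 tape=_[_]XYXXYY   (p1,_)→(p0,Y,left)
state=p0 head=-2 tape=[_]YXYXXYY   (p0,_)→(p3,X,right)
state=p3 head=-1 tape=X[Y]XYXXYY   (p3,Y)→(p2,Y,left)
state=p2 head=-2 tape=[X]YXYXXYY   (p2,X)→(p0,_,right)
state=p0 head=-1 tape=_[Y]XYXXYY   (p0,Y)→(p2,Y,right)
state=p2 head=0 tape=_Y[X]YXXYY   (p2,X)→(p0,_,right)
state=p0 head=1 tape=_Y_[Y]XXYY   (p0,Y)→(p2,Y,right)
state=p2 head=2 tape=_Y_Y[X]XYY   (p2,X)→(p0,_,right)
state=p0 head=3 tape=_Y_Y_[X]YY   (p0,X)→(p1,X,left)
state=p1 head=2 tape=_Y_Y[_]XYY   (p1,_)→(p0,Y,left)
state=p0 head=1 tape=_Y_[Y]YXYY   (p0,Y)→(p2,Y,right)
state=p2 head=2 tape=_Y_Y[Y]XYY   (p2,Y)→(p1,_,right)
state=p1 head=3 tape=_Y_Y_[X]YY   (p1,X)→(p2,X,left)
state=p2 head=2 tape=_Y_Y[_]XYY   (p2,_)→(p4,_,left)
state=p4 head=1 tape=_Y_[Y]_XYY
The non-blank tape span at halt is Y_Y_XYY.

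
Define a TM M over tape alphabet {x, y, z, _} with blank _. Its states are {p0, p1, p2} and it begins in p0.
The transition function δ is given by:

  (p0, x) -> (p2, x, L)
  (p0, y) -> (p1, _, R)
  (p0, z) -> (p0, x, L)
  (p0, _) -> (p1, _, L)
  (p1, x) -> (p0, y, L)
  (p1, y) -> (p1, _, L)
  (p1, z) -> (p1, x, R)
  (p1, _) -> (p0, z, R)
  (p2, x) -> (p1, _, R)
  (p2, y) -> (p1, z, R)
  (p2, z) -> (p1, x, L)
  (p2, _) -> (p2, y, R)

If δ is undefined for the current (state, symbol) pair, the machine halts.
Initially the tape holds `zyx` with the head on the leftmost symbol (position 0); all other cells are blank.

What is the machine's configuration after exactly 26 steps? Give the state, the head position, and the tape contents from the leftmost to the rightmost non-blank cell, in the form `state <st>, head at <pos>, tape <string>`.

state p1, head at 0, tape xxxz__x

state=p0 head=0 tape=____[z]yx   (p0,z)→(p0,x,L)
state=p0 head=-1 tape=___[_]xyx   (p0,_)→(p1,_,L)
state=p1 head=-2 tape=__[_]_xyx   (p1,_)→(p0,z,R)
state=p0 head=-1 tape=__z[_]xyx   (p0,_)→(p1,_,L)
state=p1 head=-2 tape=__[z]_xyx   (p1,z)→(p1,x,R)
state=p1 head=-1 tape=__x[_]xyx   (p1,_)→(p0,z,R)
state=p0 head=0 tape=__xz[x]yx   (p0,x)→(p2,x,L)
state=p2 head=-1 tape=__x[z]xyx   (p2,z)→(p1,x,L)
state=p1 head=-2 tape=__[x]xxyx   (p1,x)→(p0,y,L)
state=p0 head=-3 tape=_[_]yxxyx   (p0,_)→(p1,_,L)
state=p1 head=-4 tape=[_]_yxxyx   (p1,_)→(p0,z,R)
state=p0 head=-3 tape=z[_]yxxyx   (p0,_)→(p1,_,L)
state=p1 head=-4 tape=[z]_yxxyx   (p1,z)→(p1,x,R)
state=p1 head=-3 tape=x[_]yxxyx   (p1,_)→(p0,z,R)
state=p0 head=-2 tape=xz[y]xxyx   (p0,y)→(p1,_,R)
state=p1 head=-1 tape=xz_[x]xyx   (p1,x)→(p0,y,L)
state=p0 head=-2 tape=xz[_]yxyx   (p0,_)→(p1,_,L)
state=p1 head=-3 tape=x[z]_yxyx   (p1,z)→(p1,x,R)
state=p1 head=-2 tape=xx[_]yxyx   (p1,_)→(p0,z,R)
state=p0 head=-1 tape=xxz[y]xyx   (p0,y)→(p1,_,R)
state=p1 head=0 tape=xxz_[x]yx   (p1,x)→(p0,y,L)
state=p0 head=-1 tape=xxz[_]yyx   (p0,_)→(p1,_,L)
state=p1 head=-2 tape=xx[z]_yyx   (p1,z)→(p1,x,R)
state=p1 head=-1 tape=xxx[_]yyx   (p1,_)→(p0,z,R)
state=p0 head=0 tape=xxxz[y]yx   (p0,y)→(p1,_,R)
state=p1 head=1 tape=xxxz_[y]x   (p1,y)→(p1,_,L)
state=p1 head=0 tape=xxxz[_]_x
After 26 steps: state p1, head at 0, tape xxxz__x.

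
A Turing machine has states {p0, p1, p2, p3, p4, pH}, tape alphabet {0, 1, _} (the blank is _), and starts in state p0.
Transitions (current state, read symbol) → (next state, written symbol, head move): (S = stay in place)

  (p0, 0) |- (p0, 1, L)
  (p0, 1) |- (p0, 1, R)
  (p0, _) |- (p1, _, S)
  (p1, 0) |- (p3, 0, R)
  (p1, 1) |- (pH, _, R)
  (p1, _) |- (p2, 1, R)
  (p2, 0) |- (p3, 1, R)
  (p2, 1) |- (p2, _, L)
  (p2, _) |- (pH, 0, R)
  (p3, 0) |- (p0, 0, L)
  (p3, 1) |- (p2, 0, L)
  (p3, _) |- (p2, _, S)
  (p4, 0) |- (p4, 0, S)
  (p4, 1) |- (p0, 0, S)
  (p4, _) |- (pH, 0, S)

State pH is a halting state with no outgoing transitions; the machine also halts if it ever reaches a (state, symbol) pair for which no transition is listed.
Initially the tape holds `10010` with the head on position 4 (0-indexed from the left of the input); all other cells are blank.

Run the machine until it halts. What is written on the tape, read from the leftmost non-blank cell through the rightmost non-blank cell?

p0 | 1001[0]___   read 0 → write 1, move L, go to p0
p0 | 100[1]1___   read 1 → write 1, move R, go to p0
p0 | 1001[1]___   read 1 → write 1, move R, go to p0
p0 | 10011[_]__   read _ → write _, move S, go to p1
p1 | 10011[_]__   read _ → write 1, move R, go to p2
p2 | 100111[_]_   read _ → write 0, move R, go to pH
pH | 1001110[_]
The non-blank tape span at halt is 1001110.

1001110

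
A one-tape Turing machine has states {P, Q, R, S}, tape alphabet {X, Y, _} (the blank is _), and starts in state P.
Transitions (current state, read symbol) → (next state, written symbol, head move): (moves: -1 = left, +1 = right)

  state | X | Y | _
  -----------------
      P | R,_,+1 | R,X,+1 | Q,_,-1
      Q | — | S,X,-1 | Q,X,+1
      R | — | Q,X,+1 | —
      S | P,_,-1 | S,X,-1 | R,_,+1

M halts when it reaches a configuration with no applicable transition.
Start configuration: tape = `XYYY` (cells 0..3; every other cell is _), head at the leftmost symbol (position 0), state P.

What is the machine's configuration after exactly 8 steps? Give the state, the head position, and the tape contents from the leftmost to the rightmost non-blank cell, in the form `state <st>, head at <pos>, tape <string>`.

state=P head=0 tape=_[X]YYY   (P,X)→(R,_,+1)
state=R head=1 tape=__[Y]YY   (R,Y)→(Q,X,+1)
state=Q head=2 tape=__X[Y]Y   (Q,Y)→(S,X,-1)
state=S head=1 tape=__[X]XY   (S,X)→(P,_,-1)
state=P head=0 tape=_[_]_XY   (P,_)→(Q,_,-1)
state=Q head=-1 tape=[_]__XY   (Q,_)→(Q,X,+1)
state=Q head=0 tape=X[_]_XY   (Q,_)→(Q,X,+1)
state=Q head=1 tape=XX[_]XY   (Q,_)→(Q,X,+1)
state=Q head=2 tape=XXX[X]Y
After 8 steps: state Q, head at 2, tape XXXXY.

state Q, head at 2, tape XXXXY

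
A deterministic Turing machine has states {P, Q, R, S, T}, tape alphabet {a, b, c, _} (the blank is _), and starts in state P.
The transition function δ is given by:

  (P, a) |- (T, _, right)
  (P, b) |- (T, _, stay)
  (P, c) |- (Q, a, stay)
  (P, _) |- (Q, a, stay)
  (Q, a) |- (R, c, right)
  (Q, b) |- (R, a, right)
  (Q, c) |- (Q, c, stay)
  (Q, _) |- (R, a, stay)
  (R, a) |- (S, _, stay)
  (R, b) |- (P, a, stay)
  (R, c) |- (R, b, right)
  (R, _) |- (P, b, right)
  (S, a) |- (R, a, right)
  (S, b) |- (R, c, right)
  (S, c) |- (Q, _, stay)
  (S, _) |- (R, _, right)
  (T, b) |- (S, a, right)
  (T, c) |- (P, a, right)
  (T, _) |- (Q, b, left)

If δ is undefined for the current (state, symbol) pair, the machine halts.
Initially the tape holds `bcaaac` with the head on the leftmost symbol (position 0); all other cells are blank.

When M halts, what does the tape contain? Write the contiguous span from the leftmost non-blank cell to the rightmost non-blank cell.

state=P head=0 tape=_[b]caaac   (P,b)→(T,_,stay)
state=T head=0 tape=_[_]caaac   (T,_)→(Q,b,left)
state=Q head=-1 tape=[_]bcaaac   (Q,_)→(R,a,stay)
state=R head=-1 tape=[a]bcaaac   (R,a)→(S,_,stay)
state=S head=-1 tape=[_]bcaaac   (S,_)→(R,_,right)
state=R head=0 tape=_[b]caaac   (R,b)→(P,a,stay)
state=P head=0 tape=_[a]caaac   (P,a)→(T,_,right)
state=T head=1 tape=__[c]aaac   (T,c)→(P,a,right)
state=P head=2 tape=__a[a]aac   (P,a)→(T,_,right)
state=T head=3 tape=__a_[a]ac
The non-blank tape span at halt is a_aac.

a_aac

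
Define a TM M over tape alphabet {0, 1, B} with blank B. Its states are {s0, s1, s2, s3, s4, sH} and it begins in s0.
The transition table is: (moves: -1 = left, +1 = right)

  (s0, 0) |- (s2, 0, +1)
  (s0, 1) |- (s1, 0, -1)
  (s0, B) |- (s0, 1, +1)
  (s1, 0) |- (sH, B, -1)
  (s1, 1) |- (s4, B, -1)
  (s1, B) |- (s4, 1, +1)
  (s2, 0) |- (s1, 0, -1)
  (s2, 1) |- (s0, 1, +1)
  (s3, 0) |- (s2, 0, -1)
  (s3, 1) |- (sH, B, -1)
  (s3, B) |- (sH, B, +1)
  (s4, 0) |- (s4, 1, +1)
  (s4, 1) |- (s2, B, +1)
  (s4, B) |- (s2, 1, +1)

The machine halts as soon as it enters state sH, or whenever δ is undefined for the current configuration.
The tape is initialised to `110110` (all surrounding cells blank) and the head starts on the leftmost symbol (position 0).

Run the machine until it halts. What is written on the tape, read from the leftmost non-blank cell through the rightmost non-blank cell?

1111B10

s0 | B[1]10110B   read 1 → write 0, move -1, go to s1
s1 | [B]010110B   read B → write 1, move +1, go to s4
s4 | 1[0]10110B   read 0 → write 1, move +1, go to s4
s4 | 11[1]0110B   read 1 → write B, move +1, go to s2
s2 | 11B[0]110B   read 0 → write 0, move -1, go to s1
s1 | 11[B]0110B   read B → write 1, move +1, go to s4
s4 | 111[0]110B   read 0 → write 1, move +1, go to s4
s4 | 1111[1]10B   read 1 → write B, move +1, go to s2
s2 | 1111B[1]0B   read 1 → write 1, move +1, go to s0
s0 | 1111B1[0]B   read 0 → write 0, move +1, go to s2
s2 | 1111B10[B]
The non-blank tape span at halt is 1111B10.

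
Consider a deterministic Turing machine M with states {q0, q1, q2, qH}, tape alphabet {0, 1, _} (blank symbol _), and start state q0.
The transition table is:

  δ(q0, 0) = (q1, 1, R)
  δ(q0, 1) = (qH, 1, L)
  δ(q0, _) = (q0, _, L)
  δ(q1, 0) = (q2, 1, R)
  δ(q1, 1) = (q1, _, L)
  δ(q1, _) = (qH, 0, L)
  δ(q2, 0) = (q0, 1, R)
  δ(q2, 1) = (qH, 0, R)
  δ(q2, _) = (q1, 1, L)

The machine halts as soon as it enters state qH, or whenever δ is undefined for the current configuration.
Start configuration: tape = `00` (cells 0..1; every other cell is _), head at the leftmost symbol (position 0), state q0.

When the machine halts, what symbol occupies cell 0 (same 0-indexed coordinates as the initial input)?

_

q0 | __[0]0_   read 0 → write 1, move R, go to q1
q1 | __1[0]_   read 0 → write 1, move R, go to q2
q2 | __11[_]   read _ → write 1, move L, go to q1
q1 | __1[1]1   read 1 → write _, move L, go to q1
q1 | __[1]_1   read 1 → write _, move L, go to q1
q1 | _[_]__1   read _ → write 0, move L, go to qH
qH | [_]0__1
Cell 0 holds _ when M halts.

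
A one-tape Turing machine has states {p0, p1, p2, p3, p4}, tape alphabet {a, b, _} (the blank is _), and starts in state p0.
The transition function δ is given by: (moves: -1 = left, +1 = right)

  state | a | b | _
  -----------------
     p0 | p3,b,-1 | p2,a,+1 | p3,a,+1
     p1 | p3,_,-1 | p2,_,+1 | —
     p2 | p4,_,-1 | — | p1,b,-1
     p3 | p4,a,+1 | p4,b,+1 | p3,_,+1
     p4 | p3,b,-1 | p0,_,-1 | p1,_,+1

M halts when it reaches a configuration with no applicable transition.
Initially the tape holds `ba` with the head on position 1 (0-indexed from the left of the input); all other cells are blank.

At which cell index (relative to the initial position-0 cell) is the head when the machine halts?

state=p0 head=1 tape=_b[a]__   (p0,a)→(p3,b,-1)
state=p3 head=0 tape=_[b]b__   (p3,b)→(p4,b,+1)
state=p4 head=1 tape=_b[b]__   (p4,b)→(p0,_,-1)
state=p0 head=0 tape=_[b]___   (p0,b)→(p2,a,+1)
state=p2 head=1 tape=_a[_]__   (p2,_)→(p1,b,-1)
state=p1 head=0 tape=_[a]b__   (p1,a)→(p3,_,-1)
state=p3 head=-1 tape=[_]_b__   (p3,_)→(p3,_,+1)
state=p3 head=0 tape=_[_]b__   (p3,_)→(p3,_,+1)
state=p3 head=1 tape=__[b]__   (p3,b)→(p4,b,+1)
state=p4 head=2 tape=__b[_]_   (p4,_)→(p1,_,+1)
state=p1 head=3 tape=__b_[_]
At halt the head is at cell 3.

3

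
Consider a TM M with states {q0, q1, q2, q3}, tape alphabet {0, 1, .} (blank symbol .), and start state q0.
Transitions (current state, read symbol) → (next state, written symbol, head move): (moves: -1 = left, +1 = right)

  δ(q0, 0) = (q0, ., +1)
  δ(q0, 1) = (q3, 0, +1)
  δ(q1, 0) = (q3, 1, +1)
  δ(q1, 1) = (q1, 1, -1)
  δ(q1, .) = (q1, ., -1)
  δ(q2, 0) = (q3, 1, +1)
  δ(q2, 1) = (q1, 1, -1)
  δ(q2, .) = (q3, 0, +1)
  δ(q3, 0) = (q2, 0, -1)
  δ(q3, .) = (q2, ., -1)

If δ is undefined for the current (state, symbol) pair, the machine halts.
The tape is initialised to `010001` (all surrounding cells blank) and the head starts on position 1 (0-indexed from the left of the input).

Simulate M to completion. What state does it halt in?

state=q0 head=1 tape=0[1]0001   (q0,1)→(q3,0,+1)
state=q3 head=2 tape=00[0]001   (q3,0)→(q2,0,-1)
state=q2 head=1 tape=0[0]0001   (q2,0)→(q3,1,+1)
state=q3 head=2 tape=01[0]001   (q3,0)→(q2,0,-1)
state=q2 head=1 tape=0[1]0001   (q2,1)→(q1,1,-1)
state=q1 head=0 tape=[0]10001   (q1,0)→(q3,1,+1)
state=q3 head=1 tape=1[1]0001
No transition is defined for (q3, 1); M halts in state q3.

q3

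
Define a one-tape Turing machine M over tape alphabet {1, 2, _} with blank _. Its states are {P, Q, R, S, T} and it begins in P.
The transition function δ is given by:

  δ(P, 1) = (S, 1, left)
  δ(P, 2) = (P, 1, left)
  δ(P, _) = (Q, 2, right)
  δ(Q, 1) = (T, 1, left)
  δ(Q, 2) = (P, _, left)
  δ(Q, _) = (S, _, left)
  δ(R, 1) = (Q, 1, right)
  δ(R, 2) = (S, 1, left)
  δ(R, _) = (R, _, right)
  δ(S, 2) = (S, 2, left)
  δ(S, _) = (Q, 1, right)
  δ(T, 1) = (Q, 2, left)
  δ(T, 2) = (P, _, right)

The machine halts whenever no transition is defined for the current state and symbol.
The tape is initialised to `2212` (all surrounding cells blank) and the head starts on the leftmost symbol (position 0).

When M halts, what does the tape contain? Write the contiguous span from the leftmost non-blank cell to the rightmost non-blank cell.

1_21212

state=P head=0 tape=___[2]212   (P,2)→(P,1,left)
state=P head=-1 tape=__[_]1212   (P,_)→(Q,2,right)
state=Q head=0 tape=__2[1]212   (Q,1)→(T,1,left)
state=T head=-1 tape=__[2]1212   (T,2)→(P,_,right)
state=P head=0 tape=___[1]212   (P,1)→(S,1,left)
state=S head=-1 tape=__[_]1212   (S,_)→(Q,1,right)
state=Q head=0 tape=__1[1]212   (Q,1)→(T,1,left)
state=T head=-1 tape=__[1]1212   (T,1)→(Q,2,left)
state=Q head=-2 tape=_[_]21212   (Q,_)→(S,_,left)
state=S head=-3 tape=[_]_21212   (S,_)→(Q,1,right)
state=Q head=-2 tape=1[_]21212   (Q,_)→(S,_,left)
state=S head=-3 tape=[1]_21212
The non-blank tape span at halt is 1_21212.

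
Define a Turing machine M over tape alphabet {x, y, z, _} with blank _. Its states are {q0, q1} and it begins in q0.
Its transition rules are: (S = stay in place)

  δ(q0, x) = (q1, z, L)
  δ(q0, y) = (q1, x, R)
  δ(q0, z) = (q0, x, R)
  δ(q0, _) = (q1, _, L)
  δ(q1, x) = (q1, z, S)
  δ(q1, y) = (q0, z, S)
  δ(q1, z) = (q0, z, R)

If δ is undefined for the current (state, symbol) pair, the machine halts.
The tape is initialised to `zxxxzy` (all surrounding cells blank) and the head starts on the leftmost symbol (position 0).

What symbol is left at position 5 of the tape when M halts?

x

state=q0 head=0 tape=[z]xxxzy_   (q0,z)→(q0,x,R)
state=q0 head=1 tape=x[x]xxzy_   (q0,x)→(q1,z,L)
state=q1 head=0 tape=[x]zxxzy_   (q1,x)→(q1,z,S)
state=q1 head=0 tape=[z]zxxzy_   (q1,z)→(q0,z,R)
state=q0 head=1 tape=z[z]xxzy_   (q0,z)→(q0,x,R)
state=q0 head=2 tape=zx[x]xzy_   (q0,x)→(q1,z,L)
state=q1 head=1 tape=z[x]zxzy_   (q1,x)→(q1,z,S)
state=q1 head=1 tape=z[z]zxzy_   (q1,z)→(q0,z,R)
state=q0 head=2 tape=zz[z]xzy_   (q0,z)→(q0,x,R)
state=q0 head=3 tape=zzx[x]zy_   (q0,x)→(q1,z,L)
state=q1 head=2 tape=zz[x]zzy_   (q1,x)→(q1,z,S)
state=q1 head=2 tape=zz[z]zzy_   (q1,z)→(q0,z,R)
state=q0 head=3 tape=zzz[z]zy_   (q0,z)→(q0,x,R)
state=q0 head=4 tape=zzzx[z]y_   (q0,z)→(q0,x,R)
state=q0 head=5 tape=zzzxx[y]_   (q0,y)→(q1,x,R)
state=q1 head=6 tape=zzzxxx[_]
Cell 5 holds x when M halts.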